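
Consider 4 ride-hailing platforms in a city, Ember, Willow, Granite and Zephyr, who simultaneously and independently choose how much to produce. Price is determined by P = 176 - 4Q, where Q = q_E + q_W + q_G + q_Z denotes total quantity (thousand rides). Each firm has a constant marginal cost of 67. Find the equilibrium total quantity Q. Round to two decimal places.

21.80

Each firm earns π_i = (176 - 4Q)q_i - 67q_i.
First-order condition (treating rivals' output as given): 109 - 8q_i - 4·Σ_{j≠i} q_j = 0.
With identical firms every q_j equals q_i, so Σ_{j≠i} q_j = 3q_i and 109 = 20q_i, giving q_i = 109/20.
Total output Q = 109/20 + 109/20 + 109/20 + 109/20 = 109/5.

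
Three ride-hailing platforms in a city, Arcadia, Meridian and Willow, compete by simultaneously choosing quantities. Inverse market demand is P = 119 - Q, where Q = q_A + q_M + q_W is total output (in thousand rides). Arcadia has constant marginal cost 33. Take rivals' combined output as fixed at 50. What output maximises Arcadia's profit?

18

With rivals' combined output fixed at 50, Arcadia's profit is π_A = (119 - 50 - q_A)q_A - (33q_A) = (69 - q_A)q_A - (33q_A).
∂π_A/∂q_A = 36 - 2q_A = 0, so q_A = 18.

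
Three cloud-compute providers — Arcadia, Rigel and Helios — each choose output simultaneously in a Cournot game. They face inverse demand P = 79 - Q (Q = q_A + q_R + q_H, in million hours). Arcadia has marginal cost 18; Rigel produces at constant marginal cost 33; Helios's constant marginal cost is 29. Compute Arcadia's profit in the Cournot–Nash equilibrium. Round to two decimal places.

Arcadia's profit: π_A = (79 - Q)q_A - (18q_A). Setting ∂π_A/∂q_A = 0: 61 - 2q_A - (q_R + q_H) = 0.
Rigel's profit: π_R = (79 - Q)q_R - (33q_R). Setting ∂π_R/∂q_R = 0: 46 - 2q_R - (q_A + q_H) = 0.
Helios's first-order condition: 50 - 2q_H - (q_A + q_R) = 0.
Adding the 3 conditions: 157 − 2Q − 2Q = 0, i.e. Q = 157/4.
Back-substituting: q_A = (61 − 157/4) = 87/4, q_R = (46 − 157/4) = 27/4, q_H = (50 − 157/4) = 43/4.
Price P = 79 - 157/4 = 159/4.
Arcadia's profit: (159/4 - 18)·(87/4) = 473.0625.

473.06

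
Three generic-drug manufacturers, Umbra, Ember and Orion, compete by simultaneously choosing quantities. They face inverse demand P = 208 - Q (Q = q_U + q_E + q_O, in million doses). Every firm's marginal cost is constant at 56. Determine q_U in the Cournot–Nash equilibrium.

38

Each firm earns π_i = (208 - Q)q_i - 56q_i.
Setting ∂π_i/∂q_i = 0 with rivals' quantities fixed: 152 - 2q_i - Σ_{j≠i} q_j = 0.
By symmetry each firm produces the same amount; substituting Σ_{j≠i} q_j = 2q_i yields q_i = 152/4 = 38.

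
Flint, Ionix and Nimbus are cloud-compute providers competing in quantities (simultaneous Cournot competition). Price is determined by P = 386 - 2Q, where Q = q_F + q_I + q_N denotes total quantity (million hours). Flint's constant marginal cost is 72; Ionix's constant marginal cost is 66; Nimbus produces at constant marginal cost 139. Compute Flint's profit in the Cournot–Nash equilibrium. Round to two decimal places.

Flint's profit: π_F = (386 - 2Q)q_F - (72q_F). Setting ∂π_F/∂q_F = 0: 314 - 4q_F - 2(q_I + q_N) = 0.
Ionix's first-order condition: 320 - 4q_I - 2(q_F + q_N) = 0.
Nimbus's first-order condition: 247 - 4q_N - 2(q_F + q_I) = 0.
Summing all 3 equations gives 881 − 8Q = 0, hence Q = 881/8.
Back-substituting: q_F = (314 − 881/4)/2 = 375/8, q_I = (320 − 881/4)/2 = 399/8, q_N = (247 − 881/4)/2 = 107/8.
Price P = 386 - 2·(881/8) = 663/4.
Flint's profit: (663/4 - 72)·(375/8) = 4394.5313.

4394.53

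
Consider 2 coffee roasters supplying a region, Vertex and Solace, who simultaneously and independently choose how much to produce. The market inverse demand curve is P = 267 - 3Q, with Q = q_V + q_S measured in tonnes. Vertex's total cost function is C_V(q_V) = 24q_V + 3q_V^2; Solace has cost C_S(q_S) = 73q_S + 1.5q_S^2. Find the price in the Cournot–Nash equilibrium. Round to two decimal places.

169.91

Vertex's profit: π_V = (267 - 3Q)q_V - (24q_V + 3q_V²). Setting ∂π_V/∂q_V = 0: 243 - 12q_V - 3(q_S) = 0.
Solace's profit: π_S = (267 - 3Q)q_S - (73q_S + (3/2)q_S²). Setting ∂π_S/∂q_S = 0: 194 - 9q_S - 3(q_V) = 0.
Best responses: q_V = (243 - 3q_S)/12, q_S = (194 - 3q_V)/9.
Substituting one into the other gives q_V = 535/33 and q_S = 533/33.
Total output Q = 356/11, so price P = 267 - 3·(356/11) = 1869/11.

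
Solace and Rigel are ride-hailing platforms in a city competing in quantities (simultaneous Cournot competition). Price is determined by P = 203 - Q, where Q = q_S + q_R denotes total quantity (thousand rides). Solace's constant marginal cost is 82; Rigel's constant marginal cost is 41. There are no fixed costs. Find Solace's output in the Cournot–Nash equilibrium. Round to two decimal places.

26.67

Solace's profit: π_S = (203 - Q)q_S - (82q_S). Setting ∂π_S/∂q_S = 0: 121 - 2q_S - (q_R) = 0.
Rigel's first-order condition: 162 - 2q_R - (q_S) = 0.
Rearranging gives the reaction functions q_S = (121 - q_R)/2 and q_R = (162 - q_S)/2.
Solving the pair: q_S = 80/3, q_R = 203/3.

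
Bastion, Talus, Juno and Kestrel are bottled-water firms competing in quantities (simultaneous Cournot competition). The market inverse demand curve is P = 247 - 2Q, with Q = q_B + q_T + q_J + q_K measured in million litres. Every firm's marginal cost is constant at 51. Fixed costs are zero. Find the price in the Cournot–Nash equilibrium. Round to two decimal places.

90.20

Each firm earns π_i = (247 - 2Q)q_i - 51q_i.
First-order condition (treating rivals' output as given): 196 - 4q_i - 2·Σ_{j≠i} q_j = 0.
By symmetry each firm produces the same amount; substituting Σ_{j≠i} q_j = 3q_i yields q_i = 196/10 = 98/5.
Total output Q = 392/5, so price P = 247 - 2·(392/5) = 451/5.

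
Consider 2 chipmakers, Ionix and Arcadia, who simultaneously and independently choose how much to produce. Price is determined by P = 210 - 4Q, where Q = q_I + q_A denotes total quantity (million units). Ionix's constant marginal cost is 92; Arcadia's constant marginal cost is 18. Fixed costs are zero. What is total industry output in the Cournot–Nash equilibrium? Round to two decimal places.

Ionix's profit: π_I = (210 - 4Q)q_I - (92q_I). Setting ∂π_I/∂q_I = 0: 118 - 8q_I - 4(q_A) = 0.
Arcadia's profit: π_A = (210 - 4Q)q_A - (18q_A). Setting ∂π_A/∂q_A = 0: 192 - 8q_A - 4(q_I) = 0.
So q_I = (118 - 4q_A)/8 and q_A = (192 - 4q_I)/8.
Solving the pair: q_I = 11/3, q_A = 133/6.
Total output Q = 11/3 + 133/6 = 155/6.

25.83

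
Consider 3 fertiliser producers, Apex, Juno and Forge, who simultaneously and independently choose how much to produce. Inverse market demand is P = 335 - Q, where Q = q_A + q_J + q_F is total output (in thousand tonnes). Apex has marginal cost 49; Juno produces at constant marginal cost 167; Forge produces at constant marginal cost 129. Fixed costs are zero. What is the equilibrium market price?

170

Apex's profit: π_A = (335 - Q)q_A - (49q_A). Setting ∂π_A/∂q_A = 0: 286 - 2q_A - (q_J + q_F) = 0.
Juno's profit: π_J = (335 - Q)q_J - (167q_J). Setting ∂π_J/∂q_J = 0: 168 - 2q_J - (q_A + q_F) = 0.
Forge's profit: π_F = (335 - Q)q_F - (129q_F). Setting ∂π_F/∂q_F = 0: 206 - 2q_F - (q_A + q_J) = 0.
Summing all 3 equations gives 660 − 4Q = 0, hence Q = 165.
Back-substituting: q_A = (286 − 165) = 121, q_J = (168 − 165) = 3, q_F = (206 − 165) = 41.
Total output Q = 165, so price P = 335 - 165 = 170.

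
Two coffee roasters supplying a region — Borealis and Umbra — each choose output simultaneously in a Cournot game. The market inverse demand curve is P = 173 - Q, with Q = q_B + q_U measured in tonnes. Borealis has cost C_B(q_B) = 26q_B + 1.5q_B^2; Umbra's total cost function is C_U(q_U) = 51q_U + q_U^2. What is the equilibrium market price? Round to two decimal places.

Borealis's profit: π_B = (173 - Q)q_B - (26q_B + (3/2)q_B²). Setting ∂π_B/∂q_B = 0: 147 - 5q_B - (q_U) = 0.
Umbra's first-order condition: 122 - 4q_U - (q_B) = 0.
So q_B = (147 - q_U)/5 and q_U = (122 - q_B)/4.
Solving the pair: q_B = 466/19, q_U = 463/19.
Total output Q = 929/19, so price P = 173 - 929/19 = 124.1053.

124.11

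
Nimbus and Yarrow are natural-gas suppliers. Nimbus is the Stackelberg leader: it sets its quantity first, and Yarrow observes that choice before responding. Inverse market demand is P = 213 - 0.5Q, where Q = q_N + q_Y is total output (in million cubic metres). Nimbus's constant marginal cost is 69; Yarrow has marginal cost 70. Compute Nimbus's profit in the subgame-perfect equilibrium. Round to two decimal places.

Solve by backward induction. Given q_N, the follower Yarrow maximises π_Y = (213 - (1/2)q_N - (1/2)q_Y)q_Y - 70q_Y.
Follower FOC: 143 - (1/2)q_N - q_Y = 0, so q_Y(q_N) = (143 - (1/2)q_N).
Nimbus substitutes q_Y(q_N) into its own profit: π_N = q_N(213 - (1/2)q_N - (143 - (1/2)q_N)/2) - 69q_N = (283/2 - (1/4)q_N)q_N - 69q_N.
Leader FOC: 145/2 - (1/2)q_N = 0, so q_N = 145.
Then q_Y = (143 - (1/2)·145) = 141/2.
Price P = 213 - (1/2)·(431/2) = 421/4.
Nimbus's profit: (421/4 - 69)·145 = 5256.2500.

5256.25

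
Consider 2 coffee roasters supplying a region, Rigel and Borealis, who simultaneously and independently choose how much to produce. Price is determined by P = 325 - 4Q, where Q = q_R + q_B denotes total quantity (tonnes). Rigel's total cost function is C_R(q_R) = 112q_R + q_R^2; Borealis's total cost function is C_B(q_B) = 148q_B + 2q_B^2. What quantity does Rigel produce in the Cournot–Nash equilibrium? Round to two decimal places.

Rigel's profit: π_R = (325 - 4Q)q_R - (112q_R + q_R²). Setting ∂π_R/∂q_R = 0: 213 - 10q_R - 4(q_B) = 0.
Borealis's first-order condition: 177 - 12q_B - 4(q_R) = 0.
So q_R = (213 - 4q_B)/10 and q_B = (177 - 4q_R)/12.
Solving the pair: q_R = 231/13, q_B = 459/52.

17.77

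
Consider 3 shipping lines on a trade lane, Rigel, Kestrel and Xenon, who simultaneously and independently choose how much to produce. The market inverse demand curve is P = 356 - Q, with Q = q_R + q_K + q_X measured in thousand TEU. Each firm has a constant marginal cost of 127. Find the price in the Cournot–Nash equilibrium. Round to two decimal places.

184.25

A representative firm's profit is π_i = q_i(356 - Q) - 127q_i.
First-order condition (treating rivals' output as given): 229 - 2q_i - Σ_{j≠i} q_j = 0.
By symmetry each firm produces the same amount; substituting Σ_{j≠i} q_j = 2q_i yields q_i = 229/4.
Total output Q = 687/4, so price P = 356 - 687/4 = 737/4.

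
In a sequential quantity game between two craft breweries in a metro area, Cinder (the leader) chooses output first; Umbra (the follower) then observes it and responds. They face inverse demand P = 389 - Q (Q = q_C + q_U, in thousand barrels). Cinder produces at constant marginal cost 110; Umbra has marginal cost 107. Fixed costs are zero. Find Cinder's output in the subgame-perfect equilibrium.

Solve by backward induction. Given q_C, the follower Umbra maximises π_U = (389 - q_C - q_U)q_U - 107q_U.
∂π_U/∂q_U = 282 - q_C - 2q_U = 0 gives the reaction function q_U = (282 - q_C)/2.
The leader anticipates this reaction. Substituting into P = 389 - Q gives P = 248 - (1/2)q_C, so π_C = (248 - (1/2)q_C)q_C - 110q_C.
Maximising: ∂π_C/∂q_C = 138 - q_C = 0, giving q_C = 138.
Then q_U = (282 - 138)/2 = 72.

138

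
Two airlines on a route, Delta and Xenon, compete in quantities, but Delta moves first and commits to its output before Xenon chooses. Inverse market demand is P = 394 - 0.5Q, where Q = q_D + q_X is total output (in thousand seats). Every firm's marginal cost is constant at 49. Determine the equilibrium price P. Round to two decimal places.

Solve by backward induction. Given q_D, the follower Xenon maximises π_X = (394 - (1/2)q_D - (1/2)q_X)q_X - 49q_X.
Follower FOC: 345 - (1/2)q_D - q_X = 0, so q_X(q_D) = (345 - (1/2)q_D).
The leader anticipates this reaction. Substituting into P = 394 - 0.5Q gives P = 443/2 - (1/4)q_D, so π_D = (443/2 - (1/4)q_D)q_D - 49q_D.
Maximising: ∂π_D/∂q_D = 345/2 - (1/2)q_D = 0, giving q_D = 345.
Then q_X = (345 - (1/2)·345) = 345/2.
Total output Q = 1035/2, so price P = 394 - (1/2)·(1035/2) = 541/4.

135.25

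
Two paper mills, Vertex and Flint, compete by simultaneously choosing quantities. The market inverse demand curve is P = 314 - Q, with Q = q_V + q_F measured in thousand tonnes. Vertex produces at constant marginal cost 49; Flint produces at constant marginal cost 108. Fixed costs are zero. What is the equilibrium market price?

157

Vertex's profit: π_V = (314 - Q)q_V - (49q_V). Setting ∂π_V/∂q_V = 0: 265 - 2q_V - (q_F) = 0.
Flint's first-order condition: 206 - 2q_F - (q_V) = 0.
Rearranging gives the reaction functions q_V = (265 - q_F)/2 and q_F = (206 - q_V)/2.
Solving the pair: q_V = 108, q_F = 49.
Total output Q = 157, so price P = 314 - 157 = 157.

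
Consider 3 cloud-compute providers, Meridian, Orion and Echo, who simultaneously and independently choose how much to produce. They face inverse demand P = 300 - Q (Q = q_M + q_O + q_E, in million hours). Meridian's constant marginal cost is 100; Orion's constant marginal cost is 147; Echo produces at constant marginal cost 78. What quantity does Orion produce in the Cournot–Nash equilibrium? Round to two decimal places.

Meridian's profit: π_M = (300 - Q)q_M - (100q_M). Setting ∂π_M/∂q_M = 0: 200 - 2q_M - (q_O + q_E) = 0.
Orion's profit: π_O = (300 - Q)q_O - (147q_O). Setting ∂π_O/∂q_O = 0: 153 - 2q_O - (q_M + q_E) = 0.
Echo's profit: π_E = (300 - Q)q_E - (78q_E). Setting ∂π_E/∂q_E = 0: 222 - 2q_E - (q_M + q_O) = 0.
Adding the 3 first-order conditions: 575 − 4Q = 0, so Q = 575/4.
Back-substituting: q_M = (200 − 575/4) = 225/4, q_O = (153 − 575/4) = 37/4, q_E = (222 − 575/4) = 313/4.

9.25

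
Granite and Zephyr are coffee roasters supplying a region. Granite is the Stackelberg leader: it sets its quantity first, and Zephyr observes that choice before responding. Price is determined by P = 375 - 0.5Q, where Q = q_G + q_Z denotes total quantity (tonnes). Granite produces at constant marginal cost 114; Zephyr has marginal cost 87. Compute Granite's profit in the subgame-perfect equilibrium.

13689

The follower Zephyr best-responds to any q_G: π_Z = (375 - 0.5Q)q_Z - 87q_Z.
Follower FOC: 288 - (1/2)q_G - q_Z = 0, so q_Z(q_G) = (288 - (1/2)q_G).
Granite substitutes q_Z(q_G) into its own profit: π_G = q_G(375 - (1/2)q_G - (288 - (1/2)q_G)/2) - 114q_G = (231 - (1/4)q_G)q_G - 114q_G.
Maximising: ∂π_G/∂q_G = 117 - (1/2)q_G = 0, giving q_G = 234.
Then q_Z = (288 - (1/2)·234) = 171.
Price P = 375 - (1/2)·405 = 345/2.
Granite's profit: (345/2 - 114)·234 = 13689.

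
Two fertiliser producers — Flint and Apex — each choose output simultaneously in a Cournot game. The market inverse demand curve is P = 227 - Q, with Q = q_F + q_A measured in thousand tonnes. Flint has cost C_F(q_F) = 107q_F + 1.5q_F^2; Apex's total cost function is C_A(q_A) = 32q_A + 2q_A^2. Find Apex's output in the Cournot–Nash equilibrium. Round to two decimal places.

29.48

Flint's profit: π_F = (227 - Q)q_F - (107q_F + (3/2)q_F²). Setting ∂π_F/∂q_F = 0: 120 - 5q_F - (q_A) = 0.
Apex's first-order condition: 195 - 6q_A - (q_F) = 0.
Rearranging gives the reaction functions q_F = (120 - q_A)/5 and q_A = (195 - q_F)/6.
Substituting one into the other gives q_F = 525/29 and q_A = 855/29.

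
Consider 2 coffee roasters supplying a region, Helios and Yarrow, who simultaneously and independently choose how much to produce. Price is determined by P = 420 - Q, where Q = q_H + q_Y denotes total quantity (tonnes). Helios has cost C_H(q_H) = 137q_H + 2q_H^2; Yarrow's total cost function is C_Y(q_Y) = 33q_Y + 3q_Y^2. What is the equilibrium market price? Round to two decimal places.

Helios's profit: π_H = (420 - Q)q_H - (137q_H + 2q_H²). Setting ∂π_H/∂q_H = 0: 283 - 6q_H - (q_Y) = 0.
Yarrow's profit: π_Y = (420 - Q)q_Y - (33q_Y + 3q_Y²). Setting ∂π_Y/∂q_Y = 0: 387 - 8q_Y - (q_H) = 0.
Rearranging gives the reaction functions q_H = (283 - q_Y)/6 and q_Y = (387 - q_H)/8.
Substituting one into the other gives q_H = 1877/47 and q_Y = 43.3830.
Total output Q = 83.3191, so price P = 420 - 83.3191 = 336.6809.

336.68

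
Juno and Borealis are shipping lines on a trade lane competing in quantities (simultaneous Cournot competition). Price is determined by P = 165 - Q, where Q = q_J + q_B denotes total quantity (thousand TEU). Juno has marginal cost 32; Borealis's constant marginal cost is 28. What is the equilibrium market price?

Juno's profit: π_J = (165 - Q)q_J - (32q_J). Setting ∂π_J/∂q_J = 0: 133 - 2q_J - (q_B) = 0.
Borealis's first-order condition: 137 - 2q_B - (q_J) = 0.
Rearranging gives the reaction functions q_J = (133 - q_B)/2 and q_B = (137 - q_J)/2.
Solving the pair: q_J = 43, q_B = 47.
Total output Q = 90, so price P = 165 - 90 = 75.

75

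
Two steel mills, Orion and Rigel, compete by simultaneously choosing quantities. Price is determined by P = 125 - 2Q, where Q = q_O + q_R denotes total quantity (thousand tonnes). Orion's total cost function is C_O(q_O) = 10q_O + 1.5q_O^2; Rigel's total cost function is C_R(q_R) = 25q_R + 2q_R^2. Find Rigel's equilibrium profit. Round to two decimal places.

Orion's profit: π_O = (125 - 2Q)q_O - (10q_O + (3/2)q_O²). Setting ∂π_O/∂q_O = 0: 115 - 7q_O - 2(q_R) = 0.
Rigel's first-order condition: 100 - 8q_R - 2(q_O) = 0.
Rearranging gives the reaction functions q_O = (115 - 2q_R)/7 and q_R = (100 - 2q_O)/8.
Substituting one into the other gives q_O = 180/13 and q_R = 235/26.
Price P = 125 - 2·(595/26) = 1030/13.
Rigel's profit: (1030/13)·(235/26) - 25·(235/26) - 2(235/26)² = 326.7751.

326.78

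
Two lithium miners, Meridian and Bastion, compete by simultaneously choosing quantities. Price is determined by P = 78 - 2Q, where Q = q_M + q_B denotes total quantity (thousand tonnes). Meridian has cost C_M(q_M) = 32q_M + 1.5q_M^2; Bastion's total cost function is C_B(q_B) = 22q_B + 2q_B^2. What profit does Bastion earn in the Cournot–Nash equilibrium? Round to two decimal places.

Meridian's profit: π_M = (78 - 2Q)q_M - (32q_M + (3/2)q_M²). Setting ∂π_M/∂q_M = 0: 46 - 7q_M - 2(q_B) = 0.
Bastion's first-order condition: 56 - 8q_B - 2(q_M) = 0.
Best responses: q_M = (46 - 2q_B)/7, q_B = (56 - 2q_M)/8.
Substituting one into the other gives q_M = 64/13 and q_B = 75/13.
Price P = 78 - 2·(139/13) = 736/13.
Bastion's profit: (736/13)·(75/13) - 22·(75/13) - 2(75/13)² = 133.1361.

133.14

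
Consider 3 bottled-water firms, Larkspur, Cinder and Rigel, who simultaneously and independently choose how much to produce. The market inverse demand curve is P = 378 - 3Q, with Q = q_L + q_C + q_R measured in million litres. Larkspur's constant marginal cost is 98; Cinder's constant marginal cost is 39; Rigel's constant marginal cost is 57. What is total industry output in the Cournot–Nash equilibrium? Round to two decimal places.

Larkspur's profit: π_L = (378 - 3Q)q_L - (98q_L). Setting ∂π_L/∂q_L = 0: 280 - 6q_L - 3(q_C + q_R) = 0.
Cinder's first-order condition: 339 - 6q_C - 3(q_L + q_R) = 0.
Rigel's first-order condition: 321 - 6q_R - 3(q_L + q_C) = 0.
Summing all 3 equations gives 940 − 12Q = 0, hence Q = 235/3.
Back-substituting: q_L = (280 − 235)/3 = 15, q_C = (339 − 235)/3 = 104/3, q_R = (321 − 235)/3 = 86/3.
Total output Q = 15 + 104/3 + 86/3 = 235/3.

78.33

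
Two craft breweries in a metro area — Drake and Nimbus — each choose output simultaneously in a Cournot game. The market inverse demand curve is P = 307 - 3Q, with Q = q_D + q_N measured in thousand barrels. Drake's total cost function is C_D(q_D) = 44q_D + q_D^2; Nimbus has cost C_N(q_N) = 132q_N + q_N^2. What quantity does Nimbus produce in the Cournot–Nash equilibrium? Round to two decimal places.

11.11

Drake's profit: π_D = (307 - 3Q)q_D - (44q_D + q_D²). Setting ∂π_D/∂q_D = 0: 263 - 8q_D - 3(q_N) = 0.
Nimbus's profit: π_N = (307 - 3Q)q_N - (132q_N + q_N²). Setting ∂π_N/∂q_N = 0: 175 - 8q_N - 3(q_D) = 0.
Rearranging gives the reaction functions q_D = (263 - 3q_N)/8 and q_N = (175 - 3q_D)/8.
Solving the pair: q_D = 1579/55, q_N = 611/55.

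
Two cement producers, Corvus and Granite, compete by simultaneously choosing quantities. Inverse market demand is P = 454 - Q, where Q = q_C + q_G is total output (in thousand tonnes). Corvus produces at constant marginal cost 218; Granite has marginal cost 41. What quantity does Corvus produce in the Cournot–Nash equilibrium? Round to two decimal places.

19.67

Corvus's profit: π_C = (454 - Q)q_C - (218q_C). Setting ∂π_C/∂q_C = 0: 236 - 2q_C - (q_G) = 0.
Granite's profit: π_G = (454 - Q)q_G - (41q_G). Setting ∂π_G/∂q_G = 0: 413 - 2q_G - (q_C) = 0.
Best responses: q_C = (236 - q_G)/2, q_G = (413 - q_C)/2.
Substituting one into the other gives q_C = 59/3 and q_G = 590/3.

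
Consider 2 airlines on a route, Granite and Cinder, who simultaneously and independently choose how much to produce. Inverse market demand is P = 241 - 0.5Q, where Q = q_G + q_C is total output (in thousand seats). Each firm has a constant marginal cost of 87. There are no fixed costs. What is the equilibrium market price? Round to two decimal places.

A representative firm's profit is π_i = q_i(241 - 0.5Q) - 87q_i.
Setting ∂π_i/∂q_i = 0 with rivals' quantities fixed: 154 - q_i - (1/2)q_j = 0.
By symmetry each firm produces the same amount; substituting q_j = q_i yields q_i = 154/(3/2) = 308/3.
Total output Q = 616/3, so price P = 241 - (1/2)·(616/3) = 415/3.

138.33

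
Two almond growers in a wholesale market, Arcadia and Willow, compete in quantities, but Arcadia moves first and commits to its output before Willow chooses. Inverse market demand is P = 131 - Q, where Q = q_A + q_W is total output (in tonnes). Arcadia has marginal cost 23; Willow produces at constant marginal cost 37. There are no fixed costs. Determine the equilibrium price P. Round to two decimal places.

The follower Willow best-responds to any q_A: π_W = (131 - Q)q_W - 37q_W.
∂π_W/∂q_W = 94 - q_A - 2q_W = 0 gives the reaction function q_W = (94 - q_A)/2.
The leader anticipates this reaction. Substituting into P = 131 - Q gives P = 84 - (1/2)q_A, so π_A = (84 - (1/2)q_A)q_A - 23q_A.
Leader FOC: 61 - q_A = 0, so q_A = 61.
Then q_W = (94 - 61)/2 = 33/2.
Total output Q = 155/2, so price P = 131 - 155/2 = 107/2.

53.50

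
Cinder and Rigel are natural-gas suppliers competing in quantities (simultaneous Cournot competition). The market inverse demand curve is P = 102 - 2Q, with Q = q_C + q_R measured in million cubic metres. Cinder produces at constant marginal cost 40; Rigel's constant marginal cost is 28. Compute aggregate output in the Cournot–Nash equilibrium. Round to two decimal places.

22.67

Cinder's profit: π_C = (102 - 2Q)q_C - (40q_C). Setting ∂π_C/∂q_C = 0: 62 - 4q_C - 2(q_R) = 0.
Rigel's profit: π_R = (102 - 2Q)q_R - (28q_R). Setting ∂π_R/∂q_R = 0: 74 - 4q_R - 2(q_C) = 0.
Rearranging gives the reaction functions q_C = (62 - 2q_R)/4 and q_R = (74 - 2q_C)/4.
Substituting one into the other gives q_C = 25/3 and q_R = 43/3.
Total output Q = 25/3 + 43/3 = 68/3.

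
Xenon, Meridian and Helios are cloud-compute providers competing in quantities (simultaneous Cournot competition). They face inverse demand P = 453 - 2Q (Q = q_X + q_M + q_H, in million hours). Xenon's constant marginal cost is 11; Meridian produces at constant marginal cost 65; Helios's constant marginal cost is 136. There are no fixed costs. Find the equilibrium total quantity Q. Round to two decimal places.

Xenon's profit: π_X = (453 - 2Q)q_X - (11q_X). Setting ∂π_X/∂q_X = 0: 442 - 4q_X - 2(q_M + q_H) = 0.
Meridian's profit: π_M = (453 - 2Q)q_M - (65q_M). Setting ∂π_M/∂q_M = 0: 388 - 4q_M - 2(q_X + q_H) = 0.
Helios's first-order condition: 317 - 4q_H - 2(q_X + q_M) = 0.
Summing all 3 equations gives 1147 − 8Q = 0, hence Q = 1147/8.
Back-substituting: q_X = (442 − 1147/4)/2 = 621/8, q_M = (388 − 1147/4)/2 = 405/8, q_H = (317 − 1147/4)/2 = 121/8.
Total output Q = 621/8 + 405/8 + 121/8 = 1147/8.

143.38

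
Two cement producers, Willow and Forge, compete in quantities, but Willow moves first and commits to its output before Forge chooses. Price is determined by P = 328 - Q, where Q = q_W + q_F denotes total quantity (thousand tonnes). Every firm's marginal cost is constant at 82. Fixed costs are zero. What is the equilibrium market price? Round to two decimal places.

Solve by backward induction. Given q_W, the follower Forge maximises π_F = (328 - q_W - q_F)q_F - 82q_F.
∂π_F/∂q_F = 246 - q_W - 2q_F = 0 gives the reaction function q_F = (246 - q_W)/2.
The leader anticipates this reaction. Substituting into P = 328 - Q gives P = 205 - (1/2)q_W, so π_W = (205 - (1/2)q_W)q_W - 82q_W.
The leader's first-order condition 123 - q_W = 0 yields q_W = 123.
Then q_F = (246 - 123)/2 = 123/2.
Total output Q = 369/2, so price P = 328 - 369/2 = 287/2.

143.50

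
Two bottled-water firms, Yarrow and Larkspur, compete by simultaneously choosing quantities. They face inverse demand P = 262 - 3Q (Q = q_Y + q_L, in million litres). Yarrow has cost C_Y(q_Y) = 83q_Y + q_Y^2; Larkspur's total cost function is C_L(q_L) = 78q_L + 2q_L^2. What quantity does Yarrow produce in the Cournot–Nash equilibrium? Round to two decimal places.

Yarrow's profit: π_Y = (262 - 3Q)q_Y - (83q_Y + q_Y²). Setting ∂π_Y/∂q_Y = 0: 179 - 8q_Y - 3(q_L) = 0.
Larkspur's profit: π_L = (262 - 3Q)q_L - (78q_L + 2q_L²). Setting ∂π_L/∂q_L = 0: 184 - 10q_L - 3(q_Y) = 0.
Best responses: q_Y = (179 - 3q_L)/8, q_L = (184 - 3q_Y)/10.
Solving the pair: q_Y = 1238/71, q_L = 935/71.

17.44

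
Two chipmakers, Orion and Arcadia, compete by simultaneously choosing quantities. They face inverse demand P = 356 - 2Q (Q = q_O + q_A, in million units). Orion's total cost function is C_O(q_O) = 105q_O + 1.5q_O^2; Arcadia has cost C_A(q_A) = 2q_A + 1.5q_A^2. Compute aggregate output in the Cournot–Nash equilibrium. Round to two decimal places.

67.22

Orion's profit: π_O = (356 - 2Q)q_O - (105q_O + (3/2)q_O²). Setting ∂π_O/∂q_O = 0: 251 - 7q_O - 2(q_A) = 0.
Arcadia's profit: π_A = (356 - 2Q)q_A - (2q_A + (3/2)q_A²). Setting ∂π_A/∂q_A = 0: 354 - 7q_A - 2(q_O) = 0.
So q_O = (251 - 2q_A)/7 and q_A = (354 - 2q_O)/7.
Substituting one into the other gives q_O = 1049/45 and q_A = 1976/45.
Total output Q = 1049/45 + 1976/45 = 605/9.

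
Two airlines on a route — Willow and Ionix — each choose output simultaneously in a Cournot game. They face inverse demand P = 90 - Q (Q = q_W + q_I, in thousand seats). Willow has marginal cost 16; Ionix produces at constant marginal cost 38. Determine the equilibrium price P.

48

Willow's profit: π_W = (90 - Q)q_W - (16q_W). Setting ∂π_W/∂q_W = 0: 74 - 2q_W - (q_I) = 0.
Ionix's profit: π_I = (90 - Q)q_I - (38q_I). Setting ∂π_I/∂q_I = 0: 52 - 2q_I - (q_W) = 0.
So q_W = (74 - q_I)/2 and q_I = (52 - q_W)/2.
Solving the pair: q_W = 32, q_I = 10.
Total output Q = 42, so price P = 90 - 42 = 48.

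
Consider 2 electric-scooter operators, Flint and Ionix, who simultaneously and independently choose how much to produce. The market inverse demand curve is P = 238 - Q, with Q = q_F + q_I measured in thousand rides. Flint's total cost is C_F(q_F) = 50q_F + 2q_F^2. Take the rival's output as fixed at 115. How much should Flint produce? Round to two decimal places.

12.17

With the rival's output fixed at 115, Flint's profit is π_F = (238 - 115 - q_F)q_F - (50q_F + 2q_F²) = (123 - q_F)q_F - (50q_F + 2q_F²).
∂π_F/∂q_F = 73 - 6q_F = 0, so q_F = 73/6.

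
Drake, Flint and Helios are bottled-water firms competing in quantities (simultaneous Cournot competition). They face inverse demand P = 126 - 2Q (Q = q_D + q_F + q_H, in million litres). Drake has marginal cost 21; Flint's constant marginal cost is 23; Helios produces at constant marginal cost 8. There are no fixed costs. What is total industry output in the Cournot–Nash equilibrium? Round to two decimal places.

Drake's profit: π_D = (126 - 2Q)q_D - (21q_D). Setting ∂π_D/∂q_D = 0: 105 - 4q_D - 2(q_F + q_H) = 0.
Flint's profit: π_F = (126 - 2Q)q_F - (23q_F). Setting ∂π_F/∂q_F = 0: 103 - 4q_F - 2(q_D + q_H) = 0.
Helios's profit: π_H = (126 - 2Q)q_H - (8q_H). Setting ∂π_H/∂q_H = 0: 118 - 4q_H - 2(q_D + q_F) = 0.
Summing all 3 equations gives 326 − 8Q = 0, hence Q = 163/4.
Back-substituting: q_D = (105 − 163/2)/2 = 47/4, q_F = (103 − 163/2)/2 = 43/4, q_H = (118 − 163/2)/2 = 73/4.
Total output Q = 47/4 + 43/4 + 73/4 = 163/4.

40.75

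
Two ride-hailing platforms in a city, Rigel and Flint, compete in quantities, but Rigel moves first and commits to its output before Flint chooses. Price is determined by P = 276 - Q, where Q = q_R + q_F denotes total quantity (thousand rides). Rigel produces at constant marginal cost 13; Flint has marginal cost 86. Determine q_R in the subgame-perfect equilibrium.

The follower Flint best-responds to any q_R: π_F = (276 - Q)q_F - 86q_F.
Follower FOC: 190 - q_R - 2q_F = 0, so q_F(q_R) = (190 - q_R)/2.
The leader anticipates this reaction. Substituting into P = 276 - Q gives P = 181 - (1/2)q_R, so π_R = (181 - (1/2)q_R)q_R - 13q_R.
The leader's first-order condition 168 - q_R = 0 yields q_R = 168.
Then q_F = (190 - 168)/2 = 11.

168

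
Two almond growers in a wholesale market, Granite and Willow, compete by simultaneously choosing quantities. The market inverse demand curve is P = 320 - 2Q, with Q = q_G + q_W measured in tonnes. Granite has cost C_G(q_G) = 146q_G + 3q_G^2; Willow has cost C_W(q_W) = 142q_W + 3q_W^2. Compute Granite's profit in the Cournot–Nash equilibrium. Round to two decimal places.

Granite's profit: π_G = (320 - 2Q)q_G - (146q_G + 3q_G²). Setting ∂π_G/∂q_G = 0: 174 - 10q_G - 2(q_W) = 0.
Willow's first-order condition: 178 - 10q_W - 2(q_G) = 0.
Rearranging gives the reaction functions q_G = (174 - 2q_W)/10 and q_W = (178 - 2q_G)/10.
Substituting one into the other gives q_G = 173/12 and q_W = 179/12.
Price P = 320 - 2·(88/3) = 784/3.
Granite's profit: (784/3)·(173/12) - 146·(173/12) - 3(173/12)² = 1039.2014.

1039.20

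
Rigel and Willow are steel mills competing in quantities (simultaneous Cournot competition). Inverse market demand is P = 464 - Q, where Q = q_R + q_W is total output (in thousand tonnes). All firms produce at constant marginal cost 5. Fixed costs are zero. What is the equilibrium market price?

158

A representative firm's profit is π_i = q_i(464 - Q) - 5q_i.
First-order condition (treating rivals' output as given): 459 - 2q_i - q_j = 0.
By symmetry each firm produces the same amount; substituting q_j = q_i yields q_i = 459/3 = 153.
Total output Q = 306, so price P = 464 - 306 = 158.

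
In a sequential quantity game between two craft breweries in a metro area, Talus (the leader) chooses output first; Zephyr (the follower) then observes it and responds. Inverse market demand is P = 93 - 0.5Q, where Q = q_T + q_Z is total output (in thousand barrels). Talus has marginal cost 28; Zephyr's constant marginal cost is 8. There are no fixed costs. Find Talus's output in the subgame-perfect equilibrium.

45

Solve by backward induction. Given q_T, the follower Zephyr maximises π_Z = (93 - (1/2)q_T - (1/2)q_Z)q_Z - 8q_Z.
Setting the follower's marginal profit to zero, 85 - (1/2)q_T - q_Z = 0, i.e. q_Z = (85 - (1/2)q_T).
Talus substitutes q_Z(q_T) into its own profit: π_T = q_T(93 - (1/2)q_T - (85 - (1/2)q_T)/2) - 28q_T = (101/2 - (1/4)q_T)q_T - 28q_T.
Leader FOC: 45/2 - (1/2)q_T = 0, so q_T = 45.
Then q_Z = (85 - (1/2)·45) = 125/2.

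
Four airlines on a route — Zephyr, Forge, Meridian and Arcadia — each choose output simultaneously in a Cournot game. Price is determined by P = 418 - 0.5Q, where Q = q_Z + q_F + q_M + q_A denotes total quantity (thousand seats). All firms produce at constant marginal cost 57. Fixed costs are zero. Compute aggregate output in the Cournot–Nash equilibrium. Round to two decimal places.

A representative firm's profit is π_i = q_i(418 - 0.5Q) - 57q_i.
Setting ∂π_i/∂q_i = 0 with rivals' quantities fixed: 361 - q_i - (1/2)·Σ_{j≠i} q_j = 0.
By symmetry each firm produces the same amount; substituting Σ_{j≠i} q_j = 3q_i yields q_i = 361/(5/2) = 722/5.
Total output Q = 722/5 + 722/5 + 722/5 + 722/5 = 577.6000.

577.60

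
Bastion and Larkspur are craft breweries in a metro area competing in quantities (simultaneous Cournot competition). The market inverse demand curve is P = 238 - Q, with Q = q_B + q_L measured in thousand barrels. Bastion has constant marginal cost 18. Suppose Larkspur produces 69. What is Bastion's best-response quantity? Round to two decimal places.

75.50

With the rival's output fixed at 69, Bastion's profit is π_B = (238 - 69 - q_B)q_B - (18q_B) = (169 - q_B)q_B - (18q_B).
∂π_B/∂q_B = 151 - 2q_B = 0, so q_B = 151/2.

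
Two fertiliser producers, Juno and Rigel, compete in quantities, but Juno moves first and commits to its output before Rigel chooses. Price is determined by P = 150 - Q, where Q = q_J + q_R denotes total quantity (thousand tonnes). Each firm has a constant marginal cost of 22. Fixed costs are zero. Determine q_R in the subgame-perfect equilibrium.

Solve by backward induction. Given q_J, the follower Rigel maximises π_R = (150 - q_J - q_R)q_R - 22q_R.
Follower FOC: 128 - q_J - 2q_R = 0, so q_R(q_J) = (128 - q_J)/2.
Juno substitutes q_R(q_J) into its own profit: π_J = q_J(150 - q_J - (128 - q_J)/2) - 22q_J = (86 - (1/2)q_J)q_J - 22q_J.
The leader's first-order condition 64 - q_J = 0 yields q_J = 64.
Then q_R = (128 - 64)/2 = 32.

32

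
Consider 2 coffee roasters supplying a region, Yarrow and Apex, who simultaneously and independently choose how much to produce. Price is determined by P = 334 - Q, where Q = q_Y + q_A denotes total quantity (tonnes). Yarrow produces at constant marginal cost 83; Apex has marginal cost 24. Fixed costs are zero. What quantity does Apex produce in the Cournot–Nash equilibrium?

Yarrow's profit: π_Y = (334 - Q)q_Y - (83q_Y). Setting ∂π_Y/∂q_Y = 0: 251 - 2q_Y - (q_A) = 0.
Apex's first-order condition: 310 - 2q_A - (q_Y) = 0.
Rearranging gives the reaction functions q_Y = (251 - q_A)/2 and q_A = (310 - q_Y)/2.
Solving the pair: q_Y = 64, q_A = 123.

123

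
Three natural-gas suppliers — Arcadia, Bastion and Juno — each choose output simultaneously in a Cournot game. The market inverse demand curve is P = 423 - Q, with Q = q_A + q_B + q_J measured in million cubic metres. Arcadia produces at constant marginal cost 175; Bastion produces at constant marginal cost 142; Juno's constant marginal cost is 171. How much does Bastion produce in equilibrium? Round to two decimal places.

85.75

Arcadia's profit: π_A = (423 - Q)q_A - (175q_A). Setting ∂π_A/∂q_A = 0: 248 - 2q_A - (q_B + q_J) = 0.
Bastion's first-order condition: 281 - 2q_B - (q_A + q_J) = 0.
Juno's first-order condition: 252 - 2q_J - (q_A + q_B) = 0.
Adding the 3 conditions: 781 − 2Q − 2Q = 0, i.e. Q = 781/4.
Back-substituting: q_A = (248 − 781/4) = 211/4, q_B = (281 − 781/4) = 343/4, q_J = (252 − 781/4) = 227/4.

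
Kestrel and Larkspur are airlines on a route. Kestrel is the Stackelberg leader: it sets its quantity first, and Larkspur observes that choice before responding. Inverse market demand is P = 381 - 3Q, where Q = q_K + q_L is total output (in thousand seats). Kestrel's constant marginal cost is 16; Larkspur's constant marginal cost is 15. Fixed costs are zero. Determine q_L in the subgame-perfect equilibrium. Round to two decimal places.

30.67

The follower Larkspur best-responds to any q_K: π_L = (381 - 3Q)q_L - 15q_L.
Follower FOC: 366 - 3q_K - 6q_L = 0, so q_L(q_K) = (366 - 3q_K)/6.
Kestrel substitutes q_L(q_K) into its own profit: π_K = q_K(381 - 3q_K - (366 - 3q_K)/2) - 16q_K = (198 - (3/2)q_K)q_K - 16q_K.
Leader FOC: 182 - 3q_K = 0, so q_K = 182/3.
Then q_L = (366 - 3·(182/3))/6 = 92/3.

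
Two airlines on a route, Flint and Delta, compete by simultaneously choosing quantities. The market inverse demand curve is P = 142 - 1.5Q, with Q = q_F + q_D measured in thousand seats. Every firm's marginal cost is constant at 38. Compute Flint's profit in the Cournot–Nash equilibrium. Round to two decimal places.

A representative firm's profit is π_i = q_i(142 - 1.5Q) - 38q_i.
Setting ∂π_i/∂q_i = 0 with rivals' quantities fixed: 104 - 3q_i - (3/2)q_j = 0.
With identical firms every q_j equals q_i, so q_j = q_i and 104 = (9/2)q_i, giving q_i = 208/9.
Price P = 142 - (3/2)·(416/9) = 218/3.
Flint's profit: (218/3 - 38)·(208/9) = 801.1852.

801.19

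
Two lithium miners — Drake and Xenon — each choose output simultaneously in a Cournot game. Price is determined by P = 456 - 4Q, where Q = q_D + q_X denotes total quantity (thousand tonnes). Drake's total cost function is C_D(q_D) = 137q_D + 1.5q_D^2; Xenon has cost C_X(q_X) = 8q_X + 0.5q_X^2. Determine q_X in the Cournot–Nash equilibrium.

Drake's profit: π_D = (456 - 4Q)q_D - (137q_D + (3/2)q_D²). Setting ∂π_D/∂q_D = 0: 319 - 11q_D - 4(q_X) = 0.
Xenon's profit: π_X = (456 - 4Q)q_X - (8q_X + (1/2)q_X²). Setting ∂π_X/∂q_X = 0: 448 - 9q_X - 4(q_D) = 0.
So q_D = (319 - 4q_X)/11 and q_X = (448 - 4q_D)/9.
Substituting one into the other gives q_D = 13 and q_X = 44.

44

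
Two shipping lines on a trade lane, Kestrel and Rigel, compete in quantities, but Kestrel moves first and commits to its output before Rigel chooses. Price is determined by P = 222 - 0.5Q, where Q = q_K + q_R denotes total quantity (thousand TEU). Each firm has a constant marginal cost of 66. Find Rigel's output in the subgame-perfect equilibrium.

78

The follower Rigel best-responds to any q_K: π_R = (222 - 0.5Q)q_R - 66q_R.
Follower FOC: 156 - (1/2)q_K - q_R = 0, so q_R(q_K) = (156 - (1/2)q_K).
Kestrel substitutes q_R(q_K) into its own profit: π_K = q_K(222 - (1/2)q_K - (156 - (1/2)q_K)/2) - 66q_K = (144 - (1/4)q_K)q_K - 66q_K.
Leader FOC: 78 - (1/2)q_K = 0, so q_K = 156.
Then q_R = (156 - (1/2)·156) = 78.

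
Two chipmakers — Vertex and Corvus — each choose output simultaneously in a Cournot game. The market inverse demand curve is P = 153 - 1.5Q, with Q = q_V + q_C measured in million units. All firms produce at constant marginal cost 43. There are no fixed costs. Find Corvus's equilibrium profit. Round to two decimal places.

896.30

A representative firm's profit is π_i = q_i(153 - 1.5Q) - 43q_i.
First-order condition (treating rivals' output as given): 110 - 3q_i - (3/2)q_j = 0.
By symmetry each firm produces the same amount; substituting q_j = q_i yields q_i = 110/(9/2) = 220/9.
Price P = 153 - (3/2)·(440/9) = 239/3.
Corvus's profit: (239/3 - 43)·(220/9) = 896.2963.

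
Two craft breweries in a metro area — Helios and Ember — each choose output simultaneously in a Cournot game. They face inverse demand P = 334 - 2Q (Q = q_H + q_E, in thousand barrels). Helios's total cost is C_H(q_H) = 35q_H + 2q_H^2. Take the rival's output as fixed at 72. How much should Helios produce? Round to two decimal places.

19.38

With the rival's output fixed at 72, Helios's profit is π_H = (334 - 2·72 - 2q_H)q_H - (35q_H + 2q_H²) = (190 - 2q_H)q_H - (35q_H + 2q_H²).
∂π_H/∂q_H = 155 - 8q_H = 0, so q_H = 155/8.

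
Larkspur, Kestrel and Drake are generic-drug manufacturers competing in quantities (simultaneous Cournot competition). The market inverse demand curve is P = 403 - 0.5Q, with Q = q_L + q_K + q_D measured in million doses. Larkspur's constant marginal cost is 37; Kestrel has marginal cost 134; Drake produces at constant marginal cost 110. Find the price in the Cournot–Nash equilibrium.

171

Larkspur's profit: π_L = (403 - 0.5Q)q_L - (37q_L). Setting ∂π_L/∂q_L = 0: 366 - q_L - (1/2)(q_K + q_D) = 0.
Kestrel's profit: π_K = (403 - 0.5Q)q_K - (134q_K). Setting ∂π_K/∂q_K = 0: 269 - q_K - (1/2)(q_L + q_D) = 0.
Drake's first-order condition: 293 - q_D - (1/2)(q_L + q_K) = 0.
Adding the 3 conditions: 928 − Q − Q = 0, i.e. Q = 464.
Back-substituting: q_L = (366 − 232)/(1/2) = 268, q_K = (269 − 232)/(1/2) = 74, q_D = (293 − 232)/(1/2) = 122.
Total output Q = 464, so price P = 403 - (1/2)·464 = 171.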